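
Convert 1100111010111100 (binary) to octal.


Group into 3-bit groups: 001100111010111100
  001 = 1
  100 = 4
  111 = 7
  010 = 2
  111 = 7
  100 = 4
= 0o147274


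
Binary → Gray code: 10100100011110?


Binary: 10100100011110
Gray code: G = B XOR (B >> 1)
B >> 1 = 01010010001111
10100100011110 XOR 01010010001111:
  1 XOR 0 = 1
  0 XOR 1 = 1
  1 XOR 0 = 1
  0 XOR 1 = 1
  0 XOR 0 = 0
  1 XOR 0 = 1
  0 XOR 1 = 1
  0 XOR 0 = 0
  0 XOR 0 = 0
  1 XOR 0 = 1
  1 XOR 1 = 0
  1 XOR 1 = 0
  1 XOR 1 = 0
  0 XOR 1 = 1
= 11110110010001


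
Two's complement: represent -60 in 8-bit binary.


Original: 00111100
Step 1 - Invert all bits: 11000011
Step 2 - Add 1: 11000011 + 1
= 11000100 (represents -60)


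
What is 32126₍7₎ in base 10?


Positional values (base 7):
  6 × 7^0 = 6 × 1 = 6
  2 × 7^1 = 2 × 7 = 14
  1 × 7^2 = 1 × 49 = 49
  2 × 7^3 = 2 × 343 = 686
  3 × 7^4 = 3 × 2401 = 7203
Sum = 6 + 14 + 49 + 686 + 7203
= 7958


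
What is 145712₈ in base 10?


Positional values:
Position 0: 2 × 8^0 = 2
Position 1: 1 × 8^1 = 8
Position 2: 7 × 8^2 = 448
Position 3: 5 × 8^3 = 2560
Position 4: 4 × 8^4 = 16384
Position 5: 1 × 8^5 = 32768
Sum = 2 + 8 + 448 + 2560 + 16384 + 32768
= 52170


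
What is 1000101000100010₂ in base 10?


Positional values:
Bit 1: 1 × 2^1 = 2
Bit 5: 1 × 2^5 = 32
Bit 9: 1 × 2^9 = 512
Bit 11: 1 × 2^11 = 2048
Bit 15: 1 × 2^15 = 32768
Sum = 2 + 32 + 512 + 2048 + 32768
= 35362


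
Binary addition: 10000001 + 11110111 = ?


Align and add column by column (LSB to MSB, carry propagating):
  010000001
+ 011110111
  ---------
  col 0: 1 + 1 + 0 (carry in) = 2 → bit 0, carry out 1
  col 1: 0 + 1 + 1 (carry in) = 2 → bit 0, carry out 1
  col 2: 0 + 1 + 1 (carry in) = 2 → bit 0, carry out 1
  col 3: 0 + 0 + 1 (carry in) = 1 → bit 1, carry out 0
  col 4: 0 + 1 + 0 (carry in) = 1 → bit 1, carry out 0
  col 5: 0 + 1 + 0 (carry in) = 1 → bit 1, carry out 0
  col 6: 0 + 1 + 0 (carry in) = 1 → bit 1, carry out 0
  col 7: 1 + 1 + 0 (carry in) = 2 → bit 0, carry out 1
  col 8: 0 + 0 + 1 (carry in) = 1 → bit 1, carry out 0
Reading bits MSB→LSB: 101111000
Strip leading zeros: 101111000
= 101111000


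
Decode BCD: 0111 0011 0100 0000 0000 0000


Each 4-bit group → digit:
  0111 → 7
  0011 → 3
  0100 → 4
  0000 → 0
  0000 → 0
  0000 → 0
= 734000


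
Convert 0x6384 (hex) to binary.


Each hex digit → 4 binary bits:
  6 = 0110
  3 = 0011
  8 = 1000
  4 = 0100
Concatenate: 0110 0011 1000 0100
= 0110001110000100


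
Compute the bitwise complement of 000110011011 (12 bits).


Original: 000110011011
Invert all bits:
  bit 0: 0 → 1
  bit 1: 0 → 1
  bit 2: 0 → 1
  bit 3: 1 → 0
  bit 4: 1 → 0
  bit 5: 0 → 1
  bit 6: 0 → 1
  bit 7: 1 → 0
  bit 8: 1 → 0
  bit 9: 0 → 1
  bit 10: 1 → 0
  bit 11: 1 → 0
= 111001100100


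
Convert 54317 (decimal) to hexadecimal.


Divide by 16 repeatedly:
54317 ÷ 16 = 3394 remainder 13 (D)
3394 ÷ 16 = 212 remainder 2 (2)
212 ÷ 16 = 13 remainder 4 (4)
13 ÷ 16 = 0 remainder 13 (D)
Reading remainders bottom-up:
= 0xD42D


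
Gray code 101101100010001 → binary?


Gray code: 101101100010001
MSB stays the same: 1
Each subsequent bit = prev_binary XOR current_gray:
  B[1] = 1 XOR 0 = 1
  B[2] = 1 XOR 1 = 0
  B[3] = 0 XOR 1 = 1
  B[4] = 1 XOR 0 = 1
  B[5] = 1 XOR 1 = 0
  B[6] = 0 XOR 1 = 1
  B[7] = 1 XOR 0 = 1
  B[8] = 1 XOR 0 = 1
  B[9] = 1 XOR 0 = 1
  B[10] = 1 XOR 1 = 0
  B[11] = 0 XOR 0 = 0
  B[12] = 0 XOR 0 = 0
  B[13] = 0 XOR 0 = 0
  B[14] = 0 XOR 1 = 1
= 110110111100001 (28129 decimal)


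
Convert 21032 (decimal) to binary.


Divide by 2 repeatedly:
21032 ÷ 2 = 10516 remainder 0
10516 ÷ 2 = 5258 remainder 0
5258 ÷ 2 = 2629 remainder 0
2629 ÷ 2 = 1314 remainder 1
1314 ÷ 2 = 657 remainder 0
657 ÷ 2 = 328 remainder 1
328 ÷ 2 = 164 remainder 0
164 ÷ 2 = 82 remainder 0
82 ÷ 2 = 41 remainder 0
41 ÷ 2 = 20 remainder 1
20 ÷ 2 = 10 remainder 0
10 ÷ 2 = 5 remainder 0
5 ÷ 2 = 2 remainder 1
2 ÷ 2 = 1 remainder 0
1 ÷ 2 = 0 remainder 1
Reading remainders bottom-up:
= 101001000101000


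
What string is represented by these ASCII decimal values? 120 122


Codes (decimal): 120 122
Per-code ASCII lookup:
  120  (range 97-122: lowercase, 120 - 97 = 23) → 'x'
  122  (range 97-122: lowercase, 122 - 97 = 25) → 'z'
= 'xz'


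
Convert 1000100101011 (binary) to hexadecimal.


Group into 4-bit nibbles: 0001000100101011
  0001 = 1
  0001 = 1
  0010 = 2
  1011 = B
= 0x112B


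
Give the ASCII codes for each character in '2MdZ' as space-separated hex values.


String: '2MdZ'  (4 characters)
Per-character ASCII lookup:
  '2': digits start at 48: '2' = 48 + 2 = 50 → 0x32
  'M': uppercase starts at 65: 'M' = 65 + 12 = 77 → 0x4D
  'd': lowercase starts at 97: 'd' = 97 + 3 = 100 → 0x64
  'Z': uppercase starts at 65: 'Z' = 65 + 25 = 90 → 0x5A
= 0x32 0x4D 0x64 0x5A


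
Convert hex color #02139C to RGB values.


Hex: #02139C
R = 02₁₆ = 2
G = 13₁₆ = 19
B = 9C₁₆ = 156
= RGB(2, 19, 156)


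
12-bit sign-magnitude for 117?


Sign bit: 0 (positive)
Magnitude: 117 = 00001110101
= 000001110101


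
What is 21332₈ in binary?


Each octal digit → 3 binary bits:
  2 = 010
  1 = 001
  3 = 011
  3 = 011
  2 = 010
Concatenate: 010 001 011 011 010
= 010001011011010


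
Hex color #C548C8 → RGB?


Hex: #C548C8
R = C5₁₆ = 197
G = 48₁₆ = 72
B = C8₁₆ = 200
= RGB(197, 72, 200)


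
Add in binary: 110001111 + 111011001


Align and add column by column (LSB to MSB, carry propagating):
  0110001111
+ 0111011001
  ----------
  col 0: 1 + 1 + 0 (carry in) = 2 → bit 0, carry out 1
  col 1: 1 + 0 + 1 (carry in) = 2 → bit 0, carry out 1
  col 2: 1 + 0 + 1 (carry in) = 2 → bit 0, carry out 1
  col 3: 1 + 1 + 1 (carry in) = 3 → bit 1, carry out 1
  col 4: 0 + 1 + 1 (carry in) = 2 → bit 0, carry out 1
  col 5: 0 + 0 + 1 (carry in) = 1 → bit 1, carry out 0
  col 6: 0 + 1 + 0 (carry in) = 1 → bit 1, carry out 0
  col 7: 1 + 1 + 0 (carry in) = 2 → bit 0, carry out 1
  col 8: 1 + 1 + 1 (carry in) = 3 → bit 1, carry out 1
  col 9: 0 + 0 + 1 (carry in) = 1 → bit 1, carry out 0
Reading bits MSB→LSB: 1101101000
Strip leading zeros: 1101101000
= 1101101000


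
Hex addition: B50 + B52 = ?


Align and add column by column (LSB to MSB, each column mod 16 with carry):
  0B50
+ 0B52
  ----
  col 0: 0(0) + 2(2) + 0 (carry in) = 2 → 2(2), carry out 0
  col 1: 5(5) + 5(5) + 0 (carry in) = 10 → A(10), carry out 0
  col 2: B(11) + B(11) + 0 (carry in) = 22 → 6(6), carry out 1
  col 3: 0(0) + 0(0) + 1 (carry in) = 1 → 1(1), carry out 0
Reading digits MSB→LSB: 16A2
Strip leading zeros: 16A2
= 0x16A2


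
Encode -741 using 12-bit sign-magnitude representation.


Sign bit: 1 (negative)
Magnitude: 741 = 01011100101
= 101011100101


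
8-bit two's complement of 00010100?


Original: 00010100
Step 1 - Invert all bits: 11101011
Step 2 - Add 1: 11101011 + 1
= 11101100 (represents -20)


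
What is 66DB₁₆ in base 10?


Positional values:
Position 0: B × 16^0 = 11 × 1 = 11
Position 1: D × 16^1 = 13 × 16 = 208
Position 2: 6 × 16^2 = 6 × 256 = 1536
Position 3: 6 × 16^3 = 6 × 4096 = 24576
Sum = 11 + 208 + 1536 + 24576
= 26331


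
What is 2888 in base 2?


Divide by 2 repeatedly:
2888 ÷ 2 = 1444 remainder 0
1444 ÷ 2 = 722 remainder 0
722 ÷ 2 = 361 remainder 0
361 ÷ 2 = 180 remainder 1
180 ÷ 2 = 90 remainder 0
90 ÷ 2 = 45 remainder 0
45 ÷ 2 = 22 remainder 1
22 ÷ 2 = 11 remainder 0
11 ÷ 2 = 5 remainder 1
5 ÷ 2 = 2 remainder 1
2 ÷ 2 = 1 remainder 0
1 ÷ 2 = 0 remainder 1
Reading remainders bottom-up:
= 101101001000


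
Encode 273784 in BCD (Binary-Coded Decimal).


Each digit → 4-bit binary:
  2 → 0010
  7 → 0111
  3 → 0011
  7 → 0111
  8 → 1000
  4 → 0100
= 0010 0111 0011 0111 1000 0100


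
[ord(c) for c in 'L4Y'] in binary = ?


String: 'L4Y'  (3 characters)
Per-character ASCII lookup:
  'L': uppercase starts at 65: 'L' = 65 + 11 = 76 → 1001100
  '4': digits start at 48: '4' = 48 + 4 = 52 → 110100
  'Y': uppercase starts at 65: 'Y' = 65 + 24 = 89 → 1011001
= 1001100 110100 1011001


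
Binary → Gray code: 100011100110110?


Binary: 100011100110110
Gray code: G = B XOR (B >> 1)
B >> 1 = 010001110011011
100011100110110 XOR 010001110011011:
  1 XOR 0 = 1
  0 XOR 1 = 1
  0 XOR 0 = 0
  0 XOR 0 = 0
  1 XOR 0 = 1
  1 XOR 1 = 0
  1 XOR 1 = 0
  0 XOR 1 = 1
  0 XOR 0 = 0
  1 XOR 0 = 1
  1 XOR 1 = 0
  0 XOR 1 = 1
  1 XOR 0 = 1
  1 XOR 1 = 0
  0 XOR 1 = 1
= 110010010101101


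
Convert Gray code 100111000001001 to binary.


Gray code: 100111000001001
MSB stays the same: 1
Each subsequent bit = prev_binary XOR current_gray:
  B[1] = 1 XOR 0 = 1
  B[2] = 1 XOR 0 = 1
  B[3] = 1 XOR 1 = 0
  B[4] = 0 XOR 1 = 1
  B[5] = 1 XOR 1 = 0
  B[6] = 0 XOR 0 = 0
  B[7] = 0 XOR 0 = 0
  B[8] = 0 XOR 0 = 0
  B[9] = 0 XOR 0 = 0
  B[10] = 0 XOR 0 = 0
  B[11] = 0 XOR 1 = 1
  B[12] = 1 XOR 0 = 1
  B[13] = 1 XOR 0 = 1
  B[14] = 1 XOR 1 = 0
= 111010000001110 (29710 decimal)


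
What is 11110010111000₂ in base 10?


Positional values:
Bit 3: 1 × 2^3 = 8
Bit 4: 1 × 2^4 = 16
Bit 5: 1 × 2^5 = 32
Bit 7: 1 × 2^7 = 128
Bit 10: 1 × 2^10 = 1024
Bit 11: 1 × 2^11 = 2048
Bit 12: 1 × 2^12 = 4096
Bit 13: 1 × 2^13 = 8192
Sum = 8 + 16 + 32 + 128 + 1024 + 2048 + 4096 + 8192
= 15544


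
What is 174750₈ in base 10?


Positional values:
Position 0: 0 × 8^0 = 0
Position 1: 5 × 8^1 = 40
Position 2: 7 × 8^2 = 448
Position 3: 4 × 8^3 = 2048
Position 4: 7 × 8^4 = 28672
Position 5: 1 × 8^5 = 32768
Sum = 0 + 40 + 448 + 2048 + 28672 + 32768
= 63976


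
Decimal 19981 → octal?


Divide by 8 repeatedly:
19981 ÷ 8 = 2497 remainder 5
2497 ÷ 8 = 312 remainder 1
312 ÷ 8 = 39 remainder 0
39 ÷ 8 = 4 remainder 7
4 ÷ 8 = 0 remainder 4
Reading remainders bottom-up:
= 0o47015


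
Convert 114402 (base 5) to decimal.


Positional values (base 5):
  2 × 5^0 = 2 × 1 = 2
  0 × 5^1 = 0 × 5 = 0
  4 × 5^2 = 4 × 25 = 100
  4 × 5^3 = 4 × 125 = 500
  1 × 5^4 = 1 × 625 = 625
  1 × 5^5 = 1 × 3125 = 3125
Sum = 2 + 0 + 100 + 500 + 625 + 3125
= 4352


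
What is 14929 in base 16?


Divide by 16 repeatedly:
14929 ÷ 16 = 933 remainder 1 (1)
933 ÷ 16 = 58 remainder 5 (5)
58 ÷ 16 = 3 remainder 10 (A)
3 ÷ 16 = 0 remainder 3 (3)
Reading remainders bottom-up:
= 0x3A51


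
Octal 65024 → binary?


Each octal digit → 3 binary bits:
  6 = 110
  5 = 101
  0 = 000
  2 = 010
  4 = 100
Concatenate: 110 101 000 010 100
= 110101000010100


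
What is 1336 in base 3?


Divide by 3 repeatedly:
1336 ÷ 3 = 445 remainder 1
445 ÷ 3 = 148 remainder 1
148 ÷ 3 = 49 remainder 1
49 ÷ 3 = 16 remainder 1
16 ÷ 3 = 5 remainder 1
5 ÷ 3 = 1 remainder 2
1 ÷ 3 = 0 remainder 1
Reading remainders bottom-up:
= 1211111


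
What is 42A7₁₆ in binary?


Each hex digit → 4 binary bits:
  4 = 0100
  2 = 0010
  A = 1010
  7 = 0111
Concatenate: 0100 0010 1010 0111
= 0100001010100111


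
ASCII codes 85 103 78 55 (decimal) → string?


Codes (decimal): 85 103 78 55
Per-code ASCII lookup:
  85  (range 65-90: uppercase, 85 - 65 = 20) → 'U'
  103  (range 97-122: lowercase, 103 - 97 = 6) → 'g'
  78  (range 65-90: uppercase, 78 - 65 = 13) → 'N'
  55  (range 48-57: digits, 55 - 48 = 7) → '7'
= 'UgN7'


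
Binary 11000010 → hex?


Group into 4-bit nibbles: 11000010
  1100 = C
  0010 = 2
= 0xC2


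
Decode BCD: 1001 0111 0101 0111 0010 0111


Each 4-bit group → digit:
  1001 → 9
  0111 → 7
  0101 → 5
  0111 → 7
  0010 → 2
  0111 → 7
= 975727


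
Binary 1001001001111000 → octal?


Group into 3-bit groups: 001001001001111000
  001 = 1
  001 = 1
  001 = 1
  001 = 1
  111 = 7
  000 = 0
= 0o111170


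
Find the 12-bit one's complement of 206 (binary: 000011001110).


Original: 000011001110
Invert all bits:
  bit 0: 0 → 1
  bit 1: 0 → 1
  bit 2: 0 → 1
  bit 3: 0 → 1
  bit 4: 1 → 0
  bit 5: 1 → 0
  bit 6: 0 → 1
  bit 7: 0 → 1
  bit 8: 1 → 0
  bit 9: 1 → 0
  bit 10: 1 → 0
  bit 11: 0 → 1
= 111100110001


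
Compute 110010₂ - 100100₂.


Align and subtract column by column (LSB to MSB, borrowing when needed):
  110010
- 100100
  ------
  col 0: (0 - 0 borrow-in) - 0 → 0 - 0 = 0, borrow out 0
  col 1: (1 - 0 borrow-in) - 0 → 1 - 0 = 1, borrow out 0
  col 2: (0 - 0 borrow-in) - 1 → borrow from next column: (0+2) - 1 = 1, borrow out 1
  col 3: (0 - 1 borrow-in) - 0 → borrow from next column: (-1+2) - 0 = 1, borrow out 1
  col 4: (1 - 1 borrow-in) - 0 → 0 - 0 = 0, borrow out 0
  col 5: (1 - 0 borrow-in) - 1 → 1 - 1 = 0, borrow out 0
Reading bits MSB→LSB: 001110
Strip leading zeros: 1110
= 1110


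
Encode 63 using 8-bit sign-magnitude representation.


Sign bit: 0 (positive)
Magnitude: 63 = 0111111
= 00111111


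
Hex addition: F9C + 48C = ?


Align and add column by column (LSB to MSB, each column mod 16 with carry):
  0F9C
+ 048C
  ----
  col 0: C(12) + C(12) + 0 (carry in) = 24 → 8(8), carry out 1
  col 1: 9(9) + 8(8) + 1 (carry in) = 18 → 2(2), carry out 1
  col 2: F(15) + 4(4) + 1 (carry in) = 20 → 4(4), carry out 1
  col 3: 0(0) + 0(0) + 1 (carry in) = 1 → 1(1), carry out 0
Reading digits MSB→LSB: 1428
Strip leading zeros: 1428
= 0x1428


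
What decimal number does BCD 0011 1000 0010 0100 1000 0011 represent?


Each 4-bit group → digit:
  0011 → 3
  1000 → 8
  0010 → 2
  0100 → 4
  1000 → 8
  0011 → 3
= 382483


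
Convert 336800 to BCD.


Each digit → 4-bit binary:
  3 → 0011
  3 → 0011
  6 → 0110
  8 → 1000
  0 → 0000
  0 → 0000
= 0011 0011 0110 1000 0000 0000


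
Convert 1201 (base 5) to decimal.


Positional values (base 5):
  1 × 5^0 = 1 × 1 = 1
  0 × 5^1 = 0 × 5 = 0
  2 × 5^2 = 2 × 25 = 50
  1 × 5^3 = 1 × 125 = 125
Sum = 1 + 0 + 50 + 125
= 176


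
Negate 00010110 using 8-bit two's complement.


Original: 00010110
Step 1 - Invert all bits: 11101001
Step 2 - Add 1: 11101001 + 1
= 11101010 (represents -22)


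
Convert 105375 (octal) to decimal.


Positional values:
Position 0: 5 × 8^0 = 5
Position 1: 7 × 8^1 = 56
Position 2: 3 × 8^2 = 192
Position 3: 5 × 8^3 = 2560
Position 4: 0 × 8^4 = 0
Position 5: 1 × 8^5 = 32768
Sum = 5 + 56 + 192 + 2560 + 0 + 32768
= 35581


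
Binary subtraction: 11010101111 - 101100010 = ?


Align and subtract column by column (LSB to MSB, borrowing when needed):
  11010101111
- 00101100010
  -----------
  col 0: (1 - 0 borrow-in) - 0 → 1 - 0 = 1, borrow out 0
  col 1: (1 - 0 borrow-in) - 1 → 1 - 1 = 0, borrow out 0
  col 2: (1 - 0 borrow-in) - 0 → 1 - 0 = 1, borrow out 0
  col 3: (1 - 0 borrow-in) - 0 → 1 - 0 = 1, borrow out 0
  col 4: (0 - 0 borrow-in) - 0 → 0 - 0 = 0, borrow out 0
  col 5: (1 - 0 borrow-in) - 1 → 1 - 1 = 0, borrow out 0
  col 6: (0 - 0 borrow-in) - 1 → borrow from next column: (0+2) - 1 = 1, borrow out 1
  col 7: (1 - 1 borrow-in) - 0 → 0 - 0 = 0, borrow out 0
  col 8: (0 - 0 borrow-in) - 1 → borrow from next column: (0+2) - 1 = 1, borrow out 1
  col 9: (1 - 1 borrow-in) - 0 → 0 - 0 = 0, borrow out 0
  col 10: (1 - 0 borrow-in) - 0 → 1 - 0 = 1, borrow out 0
Reading bits MSB→LSB: 10101001101
Strip leading zeros: 10101001101
= 10101001101


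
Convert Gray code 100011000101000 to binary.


Gray code: 100011000101000
MSB stays the same: 1
Each subsequent bit = prev_binary XOR current_gray:
  B[1] = 1 XOR 0 = 1
  B[2] = 1 XOR 0 = 1
  B[3] = 1 XOR 0 = 1
  B[4] = 1 XOR 1 = 0
  B[5] = 0 XOR 1 = 1
  B[6] = 1 XOR 0 = 1
  B[7] = 1 XOR 0 = 1
  B[8] = 1 XOR 0 = 1
  B[9] = 1 XOR 1 = 0
  B[10] = 0 XOR 0 = 0
  B[11] = 0 XOR 1 = 1
  B[12] = 1 XOR 0 = 1
  B[13] = 1 XOR 0 = 1
  B[14] = 1 XOR 0 = 1
= 111101111001111 (31695 decimal)


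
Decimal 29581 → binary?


Divide by 2 repeatedly:
29581 ÷ 2 = 14790 remainder 1
14790 ÷ 2 = 7395 remainder 0
7395 ÷ 2 = 3697 remainder 1
3697 ÷ 2 = 1848 remainder 1
1848 ÷ 2 = 924 remainder 0
924 ÷ 2 = 462 remainder 0
462 ÷ 2 = 231 remainder 0
231 ÷ 2 = 115 remainder 1
115 ÷ 2 = 57 remainder 1
57 ÷ 2 = 28 remainder 1
28 ÷ 2 = 14 remainder 0
14 ÷ 2 = 7 remainder 0
7 ÷ 2 = 3 remainder 1
3 ÷ 2 = 1 remainder 1
1 ÷ 2 = 0 remainder 1
Reading remainders bottom-up:
= 111001110001101


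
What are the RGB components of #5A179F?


Hex: #5A179F
R = 5A₁₆ = 90
G = 17₁₆ = 23
B = 9F₁₆ = 159
= RGB(90, 23, 159)


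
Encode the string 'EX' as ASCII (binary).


String: 'EX'  (2 characters)
Per-character ASCII lookup:
  'E': uppercase starts at 65: 'E' = 65 + 4 = 69 → 1000101
  'X': uppercase starts at 65: 'X' = 65 + 23 = 88 → 1011000
= 1000101 1011000


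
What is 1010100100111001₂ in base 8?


Group into 3-bit groups: 001010100100111001
  001 = 1
  010 = 2
  100 = 4
  100 = 4
  111 = 7
  001 = 1
= 0o124471


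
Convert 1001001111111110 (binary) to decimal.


Positional values:
Bit 1: 1 × 2^1 = 2
Bit 2: 1 × 2^2 = 4
Bit 3: 1 × 2^3 = 8
Bit 4: 1 × 2^4 = 16
Bit 5: 1 × 2^5 = 32
Bit 6: 1 × 2^6 = 64
Bit 7: 1 × 2^7 = 128
Bit 8: 1 × 2^8 = 256
Bit 9: 1 × 2^9 = 512
Bit 12: 1 × 2^12 = 4096
Bit 15: 1 × 2^15 = 32768
Sum = 2 + 4 + 8 + 16 + 32 + 64 + 128 + 256 + 512 + 4096 + 32768
= 37886


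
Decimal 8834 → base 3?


Divide by 3 repeatedly:
8834 ÷ 3 = 2944 remainder 2
2944 ÷ 3 = 981 remainder 1
981 ÷ 3 = 327 remainder 0
327 ÷ 3 = 109 remainder 0
109 ÷ 3 = 36 remainder 1
36 ÷ 3 = 12 remainder 0
12 ÷ 3 = 4 remainder 0
4 ÷ 3 = 1 remainder 1
1 ÷ 3 = 0 remainder 1
Reading remainders bottom-up:
= 110010012


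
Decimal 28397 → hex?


Divide by 16 repeatedly:
28397 ÷ 16 = 1774 remainder 13 (D)
1774 ÷ 16 = 110 remainder 14 (E)
110 ÷ 16 = 6 remainder 14 (E)
6 ÷ 16 = 0 remainder 6 (6)
Reading remainders bottom-up:
= 0x6EED


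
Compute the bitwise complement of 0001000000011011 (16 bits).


Original: 0001000000011011
Invert all bits:
  bit 0: 0 → 1
  bit 1: 0 → 1
  bit 2: 0 → 1
  bit 3: 1 → 0
  bit 4: 0 → 1
  bit 5: 0 → 1
  bit 6: 0 → 1
  bit 7: 0 → 1
  bit 8: 0 → 1
  bit 9: 0 → 1
  bit 10: 0 → 1
  bit 11: 1 → 0
  bit 12: 1 → 0
  bit 13: 0 → 1
  bit 14: 1 → 0
  bit 15: 1 → 0
= 1110111111100100


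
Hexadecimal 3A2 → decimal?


Positional values:
Position 0: 2 × 16^0 = 2 × 1 = 2
Position 1: A × 16^1 = 10 × 16 = 160
Position 2: 3 × 16^2 = 3 × 256 = 768
Sum = 2 + 160 + 768
= 930


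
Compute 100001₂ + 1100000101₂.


Align and add column by column (LSB to MSB, carry propagating):
  00000100001
+ 01100000101
  -----------
  col 0: 1 + 1 + 0 (carry in) = 2 → bit 0, carry out 1
  col 1: 0 + 0 + 1 (carry in) = 1 → bit 1, carry out 0
  col 2: 0 + 1 + 0 (carry in) = 1 → bit 1, carry out 0
  col 3: 0 + 0 + 0 (carry in) = 0 → bit 0, carry out 0
  col 4: 0 + 0 + 0 (carry in) = 0 → bit 0, carry out 0
  col 5: 1 + 0 + 0 (carry in) = 1 → bit 1, carry out 0
  col 6: 0 + 0 + 0 (carry in) = 0 → bit 0, carry out 0
  col 7: 0 + 0 + 0 (carry in) = 0 → bit 0, carry out 0
  col 8: 0 + 1 + 0 (carry in) = 1 → bit 1, carry out 0
  col 9: 0 + 1 + 0 (carry in) = 1 → bit 1, carry out 0
  col 10: 0 + 0 + 0 (carry in) = 0 → bit 0, carry out 0
Reading bits MSB→LSB: 01100100110
Strip leading zeros: 1100100110
= 1100100110


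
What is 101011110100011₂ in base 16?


Group into 4-bit nibbles: 0101011110100011
  0101 = 5
  0111 = 7
  1010 = A
  0011 = 3
= 0x57A3


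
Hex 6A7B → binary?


Each hex digit → 4 binary bits:
  6 = 0110
  A = 1010
  7 = 0111
  B = 1011
Concatenate: 0110 1010 0111 1011
= 0110101001111011


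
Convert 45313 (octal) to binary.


Each octal digit → 3 binary bits:
  4 = 100
  5 = 101
  3 = 011
  1 = 001
  3 = 011
Concatenate: 100 101 011 001 011
= 100101011001011


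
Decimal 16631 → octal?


Divide by 8 repeatedly:
16631 ÷ 8 = 2078 remainder 7
2078 ÷ 8 = 259 remainder 6
259 ÷ 8 = 32 remainder 3
32 ÷ 8 = 4 remainder 0
4 ÷ 8 = 0 remainder 4
Reading remainders bottom-up:
= 0o40367


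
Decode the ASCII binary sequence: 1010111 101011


Codes (binary): 1010111 101011
Per-code ASCII lookup:
  1010111 = 87  (range 65-90: uppercase, 87 - 65 = 22) → 'W'
  101011 = 43  (special character) → '+'
= 'W+'


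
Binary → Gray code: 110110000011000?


Binary: 110110000011000
Gray code: G = B XOR (B >> 1)
B >> 1 = 011011000001100
110110000011000 XOR 011011000001100:
  1 XOR 0 = 1
  1 XOR 1 = 0
  0 XOR 1 = 1
  1 XOR 0 = 1
  1 XOR 1 = 0
  0 XOR 1 = 1
  0 XOR 0 = 0
  0 XOR 0 = 0
  0 XOR 0 = 0
  0 XOR 0 = 0
  1 XOR 0 = 1
  1 XOR 1 = 0
  0 XOR 1 = 1
  0 XOR 0 = 0
  0 XOR 0 = 0
= 101101000010100


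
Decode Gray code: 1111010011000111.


Gray code: 1111010011000111
MSB stays the same: 1
Each subsequent bit = prev_binary XOR current_gray:
  B[1] = 1 XOR 1 = 0
  B[2] = 0 XOR 1 = 1
  B[3] = 1 XOR 1 = 0
  B[4] = 0 XOR 0 = 0
  B[5] = 0 XOR 1 = 1
  B[6] = 1 XOR 0 = 1
  B[7] = 1 XOR 0 = 1
  B[8] = 1 XOR 1 = 0
  B[9] = 0 XOR 1 = 1
  B[10] = 1 XOR 0 = 1
  B[11] = 1 XOR 0 = 1
  B[12] = 1 XOR 0 = 1
  B[13] = 1 XOR 1 = 0
  B[14] = 0 XOR 1 = 1
  B[15] = 1 XOR 1 = 0
= 1010011101111010 (42874 decimal)


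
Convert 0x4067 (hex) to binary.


Each hex digit → 4 binary bits:
  4 = 0100
  0 = 0000
  6 = 0110
  7 = 0111
Concatenate: 0100 0000 0110 0111
= 0100000001100111


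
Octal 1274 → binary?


Each octal digit → 3 binary bits:
  1 = 001
  2 = 010
  7 = 111
  4 = 100
Concatenate: 001 010 111 100
= 001010111100


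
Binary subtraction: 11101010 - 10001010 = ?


Align and subtract column by column (LSB to MSB, borrowing when needed):
  11101010
- 10001010
  --------
  col 0: (0 - 0 borrow-in) - 0 → 0 - 0 = 0, borrow out 0
  col 1: (1 - 0 borrow-in) - 1 → 1 - 1 = 0, borrow out 0
  col 2: (0 - 0 borrow-in) - 0 → 0 - 0 = 0, borrow out 0
  col 3: (1 - 0 borrow-in) - 1 → 1 - 1 = 0, borrow out 0
  col 4: (0 - 0 borrow-in) - 0 → 0 - 0 = 0, borrow out 0
  col 5: (1 - 0 borrow-in) - 0 → 1 - 0 = 1, borrow out 0
  col 6: (1 - 0 borrow-in) - 0 → 1 - 0 = 1, borrow out 0
  col 7: (1 - 0 borrow-in) - 1 → 1 - 1 = 0, borrow out 0
Reading bits MSB→LSB: 01100000
Strip leading zeros: 1100000
= 1100000


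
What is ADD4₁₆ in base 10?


Positional values:
Position 0: 4 × 16^0 = 4 × 1 = 4
Position 1: D × 16^1 = 13 × 16 = 208
Position 2: D × 16^2 = 13 × 256 = 3328
Position 3: A × 16^3 = 10 × 4096 = 40960
Sum = 4 + 208 + 3328 + 40960
= 44500


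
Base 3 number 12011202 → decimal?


Positional values (base 3):
  2 × 3^0 = 2 × 1 = 2
  0 × 3^1 = 0 × 3 = 0
  2 × 3^2 = 2 × 9 = 18
  1 × 3^3 = 1 × 27 = 27
  1 × 3^4 = 1 × 81 = 81
  0 × 3^5 = 0 × 243 = 0
  2 × 3^6 = 2 × 729 = 1458
  1 × 3^7 = 1 × 2187 = 2187
Sum = 2 + 0 + 18 + 27 + 81 + 0 + 1458 + 2187
= 3773


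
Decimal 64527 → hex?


Divide by 16 repeatedly:
64527 ÷ 16 = 4032 remainder 15 (F)
4032 ÷ 16 = 252 remainder 0 (0)
252 ÷ 16 = 15 remainder 12 (C)
15 ÷ 16 = 0 remainder 15 (F)
Reading remainders bottom-up:
= 0xFC0F


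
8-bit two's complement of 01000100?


Original: 01000100
Step 1 - Invert all bits: 10111011
Step 2 - Add 1: 10111011 + 1
= 10111100 (represents -68)


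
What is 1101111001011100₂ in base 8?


Group into 3-bit groups: 001101111001011100
  001 = 1
  101 = 5
  111 = 7
  001 = 1
  011 = 3
  100 = 4
= 0o157134


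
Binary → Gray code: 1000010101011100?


Binary: 1000010101011100
Gray code: G = B XOR (B >> 1)
B >> 1 = 0100001010101110
1000010101011100 XOR 0100001010101110:
  1 XOR 0 = 1
  0 XOR 1 = 1
  0 XOR 0 = 0
  0 XOR 0 = 0
  0 XOR 0 = 0
  1 XOR 0 = 1
  0 XOR 1 = 1
  1 XOR 0 = 1
  0 XOR 1 = 1
  1 XOR 0 = 1
  0 XOR 1 = 1
  1 XOR 0 = 1
  1 XOR 1 = 0
  1 XOR 1 = 0
  0 XOR 1 = 1
  0 XOR 0 = 0
= 1100011111110010


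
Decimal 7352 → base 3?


Divide by 3 repeatedly:
7352 ÷ 3 = 2450 remainder 2
2450 ÷ 3 = 816 remainder 2
816 ÷ 3 = 272 remainder 0
272 ÷ 3 = 90 remainder 2
90 ÷ 3 = 30 remainder 0
30 ÷ 3 = 10 remainder 0
10 ÷ 3 = 3 remainder 1
3 ÷ 3 = 1 remainder 0
1 ÷ 3 = 0 remainder 1
Reading remainders bottom-up:
= 101002022


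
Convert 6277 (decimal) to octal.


Divide by 8 repeatedly:
6277 ÷ 8 = 784 remainder 5
784 ÷ 8 = 98 remainder 0
98 ÷ 8 = 12 remainder 2
12 ÷ 8 = 1 remainder 4
1 ÷ 8 = 0 remainder 1
Reading remainders bottom-up:
= 0o14205


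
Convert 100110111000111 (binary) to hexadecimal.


Group into 4-bit nibbles: 0100110111000111
  0100 = 4
  1101 = D
  1100 = C
  0111 = 7
= 0x4DC7


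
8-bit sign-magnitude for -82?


Sign bit: 1 (negative)
Magnitude: 82 = 1010010
= 11010010


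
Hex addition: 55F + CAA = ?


Align and add column by column (LSB to MSB, each column mod 16 with carry):
  055F
+ 0CAA
  ----
  col 0: F(15) + A(10) + 0 (carry in) = 25 → 9(9), carry out 1
  col 1: 5(5) + A(10) + 1 (carry in) = 16 → 0(0), carry out 1
  col 2: 5(5) + C(12) + 1 (carry in) = 18 → 2(2), carry out 1
  col 3: 0(0) + 0(0) + 1 (carry in) = 1 → 1(1), carry out 0
Reading digits MSB→LSB: 1209
Strip leading zeros: 1209
= 0x1209


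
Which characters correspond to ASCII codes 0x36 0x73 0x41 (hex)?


Codes (hex): 0x36 0x73 0x41
Per-code ASCII lookup:
  0x36 = 54  (range 48-57: digits, 54 - 48 = 6) → '6'
  0x73 = 115  (range 97-122: lowercase, 115 - 97 = 18) → 's'
  0x41 = 65  (range 65-90: uppercase, 65 - 65 = 0) → 'A'
= '6sA'


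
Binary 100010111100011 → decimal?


Positional values:
Bit 0: 1 × 2^0 = 1
Bit 1: 1 × 2^1 = 2
Bit 5: 1 × 2^5 = 32
Bit 6: 1 × 2^6 = 64
Bit 7: 1 × 2^7 = 128
Bit 8: 1 × 2^8 = 256
Bit 10: 1 × 2^10 = 1024
Bit 14: 1 × 2^14 = 16384
Sum = 1 + 2 + 32 + 64 + 128 + 256 + 1024 + 16384
= 17891


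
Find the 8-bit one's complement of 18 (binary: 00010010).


Original: 00010010
Invert all bits:
  bit 0: 0 → 1
  bit 1: 0 → 1
  bit 2: 0 → 1
  bit 3: 1 → 0
  bit 4: 0 → 1
  bit 5: 0 → 1
  bit 6: 1 → 0
  bit 7: 0 → 1
= 11101101


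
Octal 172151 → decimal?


Positional values:
Position 0: 1 × 8^0 = 1
Position 1: 5 × 8^1 = 40
Position 2: 1 × 8^2 = 64
Position 3: 2 × 8^3 = 1024
Position 4: 7 × 8^4 = 28672
Position 5: 1 × 8^5 = 32768
Sum = 1 + 40 + 64 + 1024 + 28672 + 32768
= 62569


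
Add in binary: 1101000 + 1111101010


Align and add column by column (LSB to MSB, carry propagating):
  00001101000
+ 01111101010
  -----------
  col 0: 0 + 0 + 0 (carry in) = 0 → bit 0, carry out 0
  col 1: 0 + 1 + 0 (carry in) = 1 → bit 1, carry out 0
  col 2: 0 + 0 + 0 (carry in) = 0 → bit 0, carry out 0
  col 3: 1 + 1 + 0 (carry in) = 2 → bit 0, carry out 1
  col 4: 0 + 0 + 1 (carry in) = 1 → bit 1, carry out 0
  col 5: 1 + 1 + 0 (carry in) = 2 → bit 0, carry out 1
  col 6: 1 + 1 + 1 (carry in) = 3 → bit 1, carry out 1
  col 7: 0 + 1 + 1 (carry in) = 2 → bit 0, carry out 1
  col 8: 0 + 1 + 1 (carry in) = 2 → bit 0, carry out 1
  col 9: 0 + 1 + 1 (carry in) = 2 → bit 0, carry out 1
  col 10: 0 + 0 + 1 (carry in) = 1 → bit 1, carry out 0
Reading bits MSB→LSB: 10001010010
Strip leading zeros: 10001010010
= 10001010010


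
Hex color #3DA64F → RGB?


Hex: #3DA64F
R = 3D₁₆ = 61
G = A6₁₆ = 166
B = 4F₁₆ = 79
= RGB(61, 166, 79)


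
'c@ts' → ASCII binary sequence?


String: 'c@ts'  (4 characters)
Per-character ASCII lookup:
  'c': lowercase starts at 97: 'c' = 97 + 2 = 99 → 1100011
  '@': special character: '@' = 64 → 1000000
  't': lowercase starts at 97: 't' = 97 + 19 = 116 → 1110100
  's': lowercase starts at 97: 's' = 97 + 18 = 115 → 1110011
= 1100011 1000000 1110100 1110011


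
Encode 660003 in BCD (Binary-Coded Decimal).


Each digit → 4-bit binary:
  6 → 0110
  6 → 0110
  0 → 0000
  0 → 0000
  0 → 0000
  3 → 0011
= 0110 0110 0000 0000 0000 0011


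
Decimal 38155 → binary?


Divide by 2 repeatedly:
38155 ÷ 2 = 19077 remainder 1
19077 ÷ 2 = 9538 remainder 1
9538 ÷ 2 = 4769 remainder 0
4769 ÷ 2 = 2384 remainder 1
2384 ÷ 2 = 1192 remainder 0
1192 ÷ 2 = 596 remainder 0
596 ÷ 2 = 298 remainder 0
298 ÷ 2 = 149 remainder 0
149 ÷ 2 = 74 remainder 1
74 ÷ 2 = 37 remainder 0
37 ÷ 2 = 18 remainder 1
18 ÷ 2 = 9 remainder 0
9 ÷ 2 = 4 remainder 1
4 ÷ 2 = 2 remainder 0
2 ÷ 2 = 1 remainder 0
1 ÷ 2 = 0 remainder 1
Reading remainders bottom-up:
= 1001010100001011


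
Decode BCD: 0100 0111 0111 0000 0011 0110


Each 4-bit group → digit:
  0100 → 4
  0111 → 7
  0111 → 7
  0000 → 0
  0011 → 3
  0110 → 6
= 477036


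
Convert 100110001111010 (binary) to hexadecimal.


Group into 4-bit nibbles: 0100110001111010
  0100 = 4
  1100 = C
  0111 = 7
  1010 = A
= 0x4C7A


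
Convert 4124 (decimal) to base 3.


Divide by 3 repeatedly:
4124 ÷ 3 = 1374 remainder 2
1374 ÷ 3 = 458 remainder 0
458 ÷ 3 = 152 remainder 2
152 ÷ 3 = 50 remainder 2
50 ÷ 3 = 16 remainder 2
16 ÷ 3 = 5 remainder 1
5 ÷ 3 = 1 remainder 2
1 ÷ 3 = 0 remainder 1
Reading remainders bottom-up:
= 12122202


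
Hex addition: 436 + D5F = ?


Align and add column by column (LSB to MSB, each column mod 16 with carry):
  0436
+ 0D5F
  ----
  col 0: 6(6) + F(15) + 0 (carry in) = 21 → 5(5), carry out 1
  col 1: 3(3) + 5(5) + 1 (carry in) = 9 → 9(9), carry out 0
  col 2: 4(4) + D(13) + 0 (carry in) = 17 → 1(1), carry out 1
  col 3: 0(0) + 0(0) + 1 (carry in) = 1 → 1(1), carry out 0
Reading digits MSB→LSB: 1195
Strip leading zeros: 1195
= 0x1195


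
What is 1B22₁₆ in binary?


Each hex digit → 4 binary bits:
  1 = 0001
  B = 1011
  2 = 0010
  2 = 0010
Concatenate: 0001 1011 0010 0010
= 0001101100100010


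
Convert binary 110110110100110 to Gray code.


Binary: 110110110100110
Gray code: G = B XOR (B >> 1)
B >> 1 = 011011011010011
110110110100110 XOR 011011011010011:
  1 XOR 0 = 1
  1 XOR 1 = 0
  0 XOR 1 = 1
  1 XOR 0 = 1
  1 XOR 1 = 0
  0 XOR 1 = 1
  1 XOR 0 = 1
  1 XOR 1 = 0
  0 XOR 1 = 1
  1 XOR 0 = 1
  0 XOR 1 = 1
  0 XOR 0 = 0
  1 XOR 0 = 1
  1 XOR 1 = 0
  0 XOR 1 = 1
= 101101101110101


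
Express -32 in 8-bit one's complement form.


Original: 00100000
Invert all bits:
  bit 0: 0 → 1
  bit 1: 0 → 1
  bit 2: 1 → 0
  bit 3: 0 → 1
  bit 4: 0 → 1
  bit 5: 0 → 1
  bit 6: 0 → 1
  bit 7: 0 → 1
= 11011111


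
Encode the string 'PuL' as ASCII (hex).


String: 'PuL'  (3 characters)
Per-character ASCII lookup:
  'P': uppercase starts at 65: 'P' = 65 + 15 = 80 → 0x50
  'u': lowercase starts at 97: 'u' = 97 + 20 = 117 → 0x75
  'L': uppercase starts at 65: 'L' = 65 + 11 = 76 → 0x4C
= 0x50 0x75 0x4C


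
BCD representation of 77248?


Each digit → 4-bit binary:
  7 → 0111
  7 → 0111
  2 → 0010
  4 → 0100
  8 → 1000
= 0111 0111 0010 0100 1000


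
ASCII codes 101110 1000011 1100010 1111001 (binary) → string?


Codes (binary): 101110 1000011 1100010 1111001
Per-code ASCII lookup:
  101110 = 46  (special character) → '.'
  1000011 = 67  (range 65-90: uppercase, 67 - 65 = 2) → 'C'
  1100010 = 98  (range 97-122: lowercase, 98 - 97 = 1) → 'b'
  1111001 = 121  (range 97-122: lowercase, 121 - 97 = 24) → 'y'
= '.Cby'


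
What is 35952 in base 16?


Divide by 16 repeatedly:
35952 ÷ 16 = 2247 remainder 0 (0)
2247 ÷ 16 = 140 remainder 7 (7)
140 ÷ 16 = 8 remainder 12 (C)
8 ÷ 16 = 0 remainder 8 (8)
Reading remainders bottom-up:
= 0x8C70


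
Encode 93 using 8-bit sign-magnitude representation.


Sign bit: 0 (positive)
Magnitude: 93 = 1011101
= 01011101


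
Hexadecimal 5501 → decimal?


Positional values:
Position 0: 1 × 16^0 = 1 × 1 = 1
Position 1: 0 × 16^1 = 0 × 16 = 0
Position 2: 5 × 16^2 = 5 × 256 = 1280
Position 3: 5 × 16^3 = 5 × 4096 = 20480
Sum = 1 + 0 + 1280 + 20480
= 21761


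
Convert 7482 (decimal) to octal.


Divide by 8 repeatedly:
7482 ÷ 8 = 935 remainder 2
935 ÷ 8 = 116 remainder 7
116 ÷ 8 = 14 remainder 4
14 ÷ 8 = 1 remainder 6
1 ÷ 8 = 0 remainder 1
Reading remainders bottom-up:
= 0o16472


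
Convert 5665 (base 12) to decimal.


Positional values (base 12):
  5 × 12^0 = 5 × 1 = 5
  6 × 12^1 = 6 × 12 = 72
  6 × 12^2 = 6 × 144 = 864
  5 × 12^3 = 5 × 1728 = 8640
Sum = 5 + 72 + 864 + 8640
= 9581


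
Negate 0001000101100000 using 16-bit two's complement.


Original: 0001000101100000
Step 1 - Invert all bits: 1110111010011111
Step 2 - Add 1: 1110111010011111 + 1
= 1110111010100000 (represents -4448)


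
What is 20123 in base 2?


Divide by 2 repeatedly:
20123 ÷ 2 = 10061 remainder 1
10061 ÷ 2 = 5030 remainder 1
5030 ÷ 2 = 2515 remainder 0
2515 ÷ 2 = 1257 remainder 1
1257 ÷ 2 = 628 remainder 1
628 ÷ 2 = 314 remainder 0
314 ÷ 2 = 157 remainder 0
157 ÷ 2 = 78 remainder 1
78 ÷ 2 = 39 remainder 0
39 ÷ 2 = 19 remainder 1
19 ÷ 2 = 9 remainder 1
9 ÷ 2 = 4 remainder 1
4 ÷ 2 = 2 remainder 0
2 ÷ 2 = 1 remainder 0
1 ÷ 2 = 0 remainder 1
Reading remainders bottom-up:
= 100111010011011


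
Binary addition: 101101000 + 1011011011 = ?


Align and add column by column (LSB to MSB, carry propagating):
  00101101000
+ 01011011011
  -----------
  col 0: 0 + 1 + 0 (carry in) = 1 → bit 1, carry out 0
  col 1: 0 + 1 + 0 (carry in) = 1 → bit 1, carry out 0
  col 2: 0 + 0 + 0 (carry in) = 0 → bit 0, carry out 0
  col 3: 1 + 1 + 0 (carry in) = 2 → bit 0, carry out 1
  col 4: 0 + 1 + 1 (carry in) = 2 → bit 0, carry out 1
  col 5: 1 + 0 + 1 (carry in) = 2 → bit 0, carry out 1
  col 6: 1 + 1 + 1 (carry in) = 3 → bit 1, carry out 1
  col 7: 0 + 1 + 1 (carry in) = 2 → bit 0, carry out 1
  col 8: 1 + 0 + 1 (carry in) = 2 → bit 0, carry out 1
  col 9: 0 + 1 + 1 (carry in) = 2 → bit 0, carry out 1
  col 10: 0 + 0 + 1 (carry in) = 1 → bit 1, carry out 0
Reading bits MSB→LSB: 10001000011
Strip leading zeros: 10001000011
= 10001000011


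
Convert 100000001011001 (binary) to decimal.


Positional values:
Bit 0: 1 × 2^0 = 1
Bit 3: 1 × 2^3 = 8
Bit 4: 1 × 2^4 = 16
Bit 6: 1 × 2^6 = 64
Bit 14: 1 × 2^14 = 16384
Sum = 1 + 8 + 16 + 64 + 16384
= 16473


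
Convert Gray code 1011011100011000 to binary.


Gray code: 1011011100011000
MSB stays the same: 1
Each subsequent bit = prev_binary XOR current_gray:
  B[1] = 1 XOR 0 = 1
  B[2] = 1 XOR 1 = 0
  B[3] = 0 XOR 1 = 1
  B[4] = 1 XOR 0 = 1
  B[5] = 1 XOR 1 = 0
  B[6] = 0 XOR 1 = 1
  B[7] = 1 XOR 1 = 0
  B[8] = 0 XOR 0 = 0
  B[9] = 0 XOR 0 = 0
  B[10] = 0 XOR 0 = 0
  B[11] = 0 XOR 1 = 1
  B[12] = 1 XOR 1 = 0
  B[13] = 0 XOR 0 = 0
  B[14] = 0 XOR 0 = 0
  B[15] = 0 XOR 0 = 0
= 1101101000010000 (55824 decimal)


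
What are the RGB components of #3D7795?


Hex: #3D7795
R = 3D₁₆ = 61
G = 77₁₆ = 119
B = 95₁₆ = 149
= RGB(61, 119, 149)


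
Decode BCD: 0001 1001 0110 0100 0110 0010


Each 4-bit group → digit:
  0001 → 1
  1001 → 9
  0110 → 6
  0100 → 4
  0110 → 6
  0010 → 2
= 196462


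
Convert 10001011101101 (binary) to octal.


Group into 3-bit groups: 010001011101101
  010 = 2
  001 = 1
  011 = 3
  101 = 5
  101 = 5
= 0o21355


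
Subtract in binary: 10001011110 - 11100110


Align and subtract column by column (LSB to MSB, borrowing when needed):
  10001011110
- 00011100110
  -----------
  col 0: (0 - 0 borrow-in) - 0 → 0 - 0 = 0, borrow out 0
  col 1: (1 - 0 borrow-in) - 1 → 1 - 1 = 0, borrow out 0
  col 2: (1 - 0 borrow-in) - 1 → 1 - 1 = 0, borrow out 0
  col 3: (1 - 0 borrow-in) - 0 → 1 - 0 = 1, borrow out 0
  col 4: (1 - 0 borrow-in) - 0 → 1 - 0 = 1, borrow out 0
  col 5: (0 - 0 borrow-in) - 1 → borrow from next column: (0+2) - 1 = 1, borrow out 1
  col 6: (1 - 1 borrow-in) - 1 → borrow from next column: (0+2) - 1 = 1, borrow out 1
  col 7: (0 - 1 borrow-in) - 1 → borrow from next column: (-1+2) - 1 = 0, borrow out 1
  col 8: (0 - 1 borrow-in) - 0 → borrow from next column: (-1+2) - 0 = 1, borrow out 1
  col 9: (0 - 1 borrow-in) - 0 → borrow from next column: (-1+2) - 0 = 1, borrow out 1
  col 10: (1 - 1 borrow-in) - 0 → 0 - 0 = 0, borrow out 0
Reading bits MSB→LSB: 01101111000
Strip leading zeros: 1101111000
= 1101111000


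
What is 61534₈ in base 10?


Positional values:
Position 0: 4 × 8^0 = 4
Position 1: 3 × 8^1 = 24
Position 2: 5 × 8^2 = 320
Position 3: 1 × 8^3 = 512
Position 4: 6 × 8^4 = 24576
Sum = 4 + 24 + 320 + 512 + 24576
= 25436


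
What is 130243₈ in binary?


Each octal digit → 3 binary bits:
  1 = 001
  3 = 011
  0 = 000
  2 = 010
  4 = 100
  3 = 011
Concatenate: 001 011 000 010 100 011
= 001011000010100011


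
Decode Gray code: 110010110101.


Gray code: 110010110101
MSB stays the same: 1
Each subsequent bit = prev_binary XOR current_gray:
  B[1] = 1 XOR 1 = 0
  B[2] = 0 XOR 0 = 0
  B[3] = 0 XOR 0 = 0
  B[4] = 0 XOR 1 = 1
  B[5] = 1 XOR 0 = 1
  B[6] = 1 XOR 1 = 0
  B[7] = 0 XOR 1 = 1
  B[8] = 1 XOR 0 = 1
  B[9] = 1 XOR 1 = 0
  B[10] = 0 XOR 0 = 0
  B[11] = 0 XOR 1 = 1
= 100011011001 (2265 decimal)


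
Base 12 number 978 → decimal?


Positional values (base 12):
  8 × 12^0 = 8 × 1 = 8
  7 × 12^1 = 7 × 12 = 84
  9 × 12^2 = 9 × 144 = 1296
Sum = 8 + 84 + 1296
= 1388


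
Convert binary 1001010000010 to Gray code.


Binary: 1001010000010
Gray code: G = B XOR (B >> 1)
B >> 1 = 0100101000001
1001010000010 XOR 0100101000001:
  1 XOR 0 = 1
  0 XOR 1 = 1
  0 XOR 0 = 0
  1 XOR 0 = 1
  0 XOR 1 = 1
  1 XOR 0 = 1
  0 XOR 1 = 1
  0 XOR 0 = 0
  0 XOR 0 = 0
  0 XOR 0 = 0
  0 XOR 0 = 0
  1 XOR 0 = 1
  0 XOR 1 = 1
= 1101111000011


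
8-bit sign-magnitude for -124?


Sign bit: 1 (negative)
Magnitude: 124 = 1111100
= 11111100


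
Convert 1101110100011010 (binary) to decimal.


Positional values:
Bit 1: 1 × 2^1 = 2
Bit 3: 1 × 2^3 = 8
Bit 4: 1 × 2^4 = 16
Bit 8: 1 × 2^8 = 256
Bit 10: 1 × 2^10 = 1024
Bit 11: 1 × 2^11 = 2048
Bit 12: 1 × 2^12 = 4096
Bit 14: 1 × 2^14 = 16384
Bit 15: 1 × 2^15 = 32768
Sum = 2 + 8 + 16 + 256 + 1024 + 2048 + 4096 + 16384 + 32768
= 56602


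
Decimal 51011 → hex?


Divide by 16 repeatedly:
51011 ÷ 16 = 3188 remainder 3 (3)
3188 ÷ 16 = 199 remainder 4 (4)
199 ÷ 16 = 12 remainder 7 (7)
12 ÷ 16 = 0 remainder 12 (C)
Reading remainders bottom-up:
= 0xC743


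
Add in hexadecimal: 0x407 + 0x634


Align and add column by column (LSB to MSB, each column mod 16 with carry):
  0407
+ 0634
  ----
  col 0: 7(7) + 4(4) + 0 (carry in) = 11 → B(11), carry out 0
  col 1: 0(0) + 3(3) + 0 (carry in) = 3 → 3(3), carry out 0
  col 2: 4(4) + 6(6) + 0 (carry in) = 10 → A(10), carry out 0
  col 3: 0(0) + 0(0) + 0 (carry in) = 0 → 0(0), carry out 0
Reading digits MSB→LSB: 0A3B
Strip leading zeros: A3B
= 0xA3B


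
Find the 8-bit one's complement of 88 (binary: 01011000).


Original: 01011000
Invert all bits:
  bit 0: 0 → 1
  bit 1: 1 → 0
  bit 2: 0 → 1
  bit 3: 1 → 0
  bit 4: 1 → 0
  bit 5: 0 → 1
  bit 6: 0 → 1
  bit 7: 0 → 1
= 10100111


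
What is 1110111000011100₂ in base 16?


Group into 4-bit nibbles: 1110111000011100
  1110 = E
  1110 = E
  0001 = 1
  1100 = C
= 0xEE1C


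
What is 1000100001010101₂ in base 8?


Group into 3-bit groups: 001000100001010101
  001 = 1
  000 = 0
  100 = 4
  001 = 1
  010 = 2
  101 = 5
= 0o104125


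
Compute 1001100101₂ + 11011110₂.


Align and add column by column (LSB to MSB, carry propagating):
  01001100101
+ 00011011110
  -----------
  col 0: 1 + 0 + 0 (carry in) = 1 → bit 1, carry out 0
  col 1: 0 + 1 + 0 (carry in) = 1 → bit 1, carry out 0
  col 2: 1 + 1 + 0 (carry in) = 2 → bit 0, carry out 1
  col 3: 0 + 1 + 1 (carry in) = 2 → bit 0, carry out 1
  col 4: 0 + 1 + 1 (carry in) = 2 → bit 0, carry out 1
  col 5: 1 + 0 + 1 (carry in) = 2 → bit 0, carry out 1
  col 6: 1 + 1 + 1 (carry in) = 3 → bit 1, carry out 1
  col 7: 0 + 1 + 1 (carry in) = 2 → bit 0, carry out 1
  col 8: 0 + 0 + 1 (carry in) = 1 → bit 1, carry out 0
  col 9: 1 + 0 + 0 (carry in) = 1 → bit 1, carry out 0
  col 10: 0 + 0 + 0 (carry in) = 0 → bit 0, carry out 0
Reading bits MSB→LSB: 01101000011
Strip leading zeros: 1101000011
= 1101000011


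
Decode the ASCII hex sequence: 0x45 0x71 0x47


Codes (hex): 0x45 0x71 0x47
Per-code ASCII lookup:
  0x45 = 69  (range 65-90: uppercase, 69 - 65 = 4) → 'E'
  0x71 = 113  (range 97-122: lowercase, 113 - 97 = 16) → 'q'
  0x47 = 71  (range 65-90: uppercase, 71 - 65 = 6) → 'G'
= 'EqG'
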